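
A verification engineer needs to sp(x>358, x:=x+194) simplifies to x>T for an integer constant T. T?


Formula: sp(P, x:=E) = exists old_x. (x = E[old_x/x]) AND P[old_x/x] (old_x is the value of x before the assignment; eliminate old_x by solving x = E[old_x/x] for old_x)
Step 1: Precondition P: x>358, i.e. old_x > 358
Step 2: Assignment gives x = old_x + 194, so old_x = x - 194
Step 3: Substitute into P: x - 194 > 358
Step 4: Simplify: x > 358+194 = 552

552


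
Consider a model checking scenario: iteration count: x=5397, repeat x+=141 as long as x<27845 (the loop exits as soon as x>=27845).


Step 1: x goes from 5397 toward 27845 by 141; the body runs while x<27845, so iterations = ceil((bound-start)/step)
Step 2: Distance=22448
Step 3: ceil(22448/141)=160

160


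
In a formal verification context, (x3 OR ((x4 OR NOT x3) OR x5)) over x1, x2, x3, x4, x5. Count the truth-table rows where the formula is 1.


Formula: (x3 OR ((x4 OR NOT x3) OR x5)) over 5 vars (32 rows)
Evaluate each row (x1, x2, x3, x4, x5 as bits, MSB first):
  row 0 [00000]: (0 OR ((0 OR NOT 0) OR 0)) -> 1
  row 1 [00001]: (0 OR ((0 OR NOT 0) OR 1)) -> 1
  row 2 [00010]: (0 OR ((1 OR NOT 0) OR 0)) -> 1
  row 3 [00011]: (0 OR ((1 OR NOT 0) OR 1)) -> 1
  row 4 [00100]: (1 OR ((0 OR NOT 1) OR 0)) -> 1
  row 5 [00101]: (1 OR ((0 OR NOT 1) OR 1)) -> 1
  row 6 [00110]: (1 OR ((1 OR NOT 1) OR 0)) -> 1
  row 7 [00111]: (1 OR ((1 OR NOT 1) OR 1)) -> 1
  row 8 [01000]: (0 OR ((0 OR NOT 0) OR 0)) -> 1
  row 9 [01001]: (0 OR ((0 OR NOT 0) OR 1)) -> 1
  row 10 [01010]: (0 OR ((1 OR NOT 0) OR 0)) -> 1
  row 11 [01011]: (0 OR ((1 OR NOT 0) OR 1)) -> 1
  row 12 [01100]: (1 OR ((0 OR NOT 1) OR 0)) -> 1
  row 13 [01101]: (1 OR ((0 OR NOT 1) OR 1)) -> 1
  row 14 [01110]: (1 OR ((1 OR NOT 1) OR 0)) -> 1
  row 15 [01111]: (1 OR ((1 OR NOT 1) OR 1)) -> 1
  row 16 [10000]: (0 OR ((0 OR NOT 0) OR 0)) -> 1
  row 17 [10001]: (0 OR ((0 OR NOT 0) OR 1)) -> 1
  row 18 [10010]: (0 OR ((1 OR NOT 0) OR 0)) -> 1
  row 19 [10011]: (0 OR ((1 OR NOT 0) OR 1)) -> 1
  row 20 [10100]: (1 OR ((0 OR NOT 1) OR 0)) -> 1
  row 21 [10101]: (1 OR ((0 OR NOT 1) OR 1)) -> 1
  row 22 [10110]: (1 OR ((1 OR NOT 1) OR 0)) -> 1
  row 23 [10111]: (1 OR ((1 OR NOT 1) OR 1)) -> 1
  row 24 [11000]: (0 OR ((0 OR NOT 0) OR 0)) -> 1
  row 25 [11001]: (0 OR ((0 OR NOT 0) OR 1)) -> 1
  row 26 [11010]: (0 OR ((1 OR NOT 0) OR 0)) -> 1
  row 27 [11011]: (0 OR ((1 OR NOT 0) OR 1)) -> 1
  row 28 [11100]: (1 OR ((0 OR NOT 1) OR 0)) -> 1
  row 29 [11101]: (1 OR ((0 OR NOT 1) OR 1)) -> 1
  row 30 [11110]: (1 OR ((1 OR NOT 1) OR 0)) -> 1
  row 31 [11111]: (1 OR ((1 OR NOT 1) OR 1)) -> 1
Full result column, 8 rows per line (x1,x2 fixed per line; x3,x4,x5 runs 000..111 left to right):
  rows 0-7 [x1,x2=00]: 11111111  (ones: 8)
  rows 8-15 [x1,x2=01]: 11111111  (ones: 8)
  rows 16-23 [x1,x2=10]: 11111111  (ones: 8)
  rows 24-31 [x1,x2=11]: 11111111  (ones: 8)
Count of 1-rows = 8+8+8+8 = 32

32


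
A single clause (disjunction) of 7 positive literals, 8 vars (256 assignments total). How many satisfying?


Step 1: Total=2^8=256
Step 2: Unsat when all 7 false: 2^1=2
Step 3: Sat=256-2=254

254


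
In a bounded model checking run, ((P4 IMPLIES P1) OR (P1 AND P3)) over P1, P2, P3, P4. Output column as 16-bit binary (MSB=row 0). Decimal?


Formula: ((P4 IMPLIES P1) OR (P1 AND P3)) over P1, P2, P3, P4 (16 rows)
Evaluate each row (bits = P1,P2,P3,P4, MSB first):
  row 0 [0000]: ((0 IMPLIES 0) OR (0 AND 0)) -> 1
  row 1 [0001]: ((1 IMPLIES 0) OR (0 AND 0)) -> 0
  row 2 [0010]: ((0 IMPLIES 0) OR (0 AND 1)) -> 1
  row 3 [0011]: ((1 IMPLIES 0) OR (0 AND 1)) -> 0
  row 4 [0100]: ((0 IMPLIES 0) OR (0 AND 0)) -> 1
  row 5 [0101]: ((1 IMPLIES 0) OR (0 AND 0)) -> 0
  row 6 [0110]: ((0 IMPLIES 0) OR (0 AND 1)) -> 1
  row 7 [0111]: ((1 IMPLIES 0) OR (0 AND 1)) -> 0
  row 8 [1000]: ((0 IMPLIES 1) OR (1 AND 0)) -> 1
  row 9 [1001]: ((1 IMPLIES 1) OR (1 AND 0)) -> 1
  row 10 [1010]: ((0 IMPLIES 1) OR (1 AND 1)) -> 1
  row 11 [1011]: ((1 IMPLIES 1) OR (1 AND 1)) -> 1
  row 12 [1100]: ((0 IMPLIES 1) OR (1 AND 0)) -> 1
  row 13 [1101]: ((1 IMPLIES 1) OR (1 AND 0)) -> 1
  row 14 [1110]: ((0 IMPLIES 1) OR (1 AND 1)) -> 1
  row 15 [1111]: ((1 IMPLIES 1) OR (1 AND 1)) -> 1
Full result column, 4 rows per line (P1,P2 fixed per line; P3,P4 runs 00..11 left to right):
  rows 0-3 [P1,P2=00]: 1010  = hex A
  rows 4-7 [P1,P2=01]: 1010  = hex A
  rows 8-11 [P1,P2=10]: 1111  = hex F
  rows 12-15 [P1,P2=11]: 1111  = hex F
Output column (row 0 .. row 15) = 1010101011111111
Output column grouped in 4s = 1010 1010 1111 1111 = 0xAAFF
Convert to decimal digit by digit (value = value*16 + digit):
  A -> 10
  10*16 + 10 (A) = 170
  170*16 + 15 (F) = 2735
  2735*16 + 15 (F) = 43775
Decimal = 43775

43775


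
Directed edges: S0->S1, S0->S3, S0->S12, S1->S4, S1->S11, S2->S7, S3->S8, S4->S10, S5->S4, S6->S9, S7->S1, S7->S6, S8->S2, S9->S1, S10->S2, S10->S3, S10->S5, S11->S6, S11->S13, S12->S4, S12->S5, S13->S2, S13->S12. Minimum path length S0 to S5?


BFS layer-by-layer from S0:
  dist 0: {S0}
  dist 1: {S1, S3, S12}
  dist 2: {S4, S5, S8, S11}
  -> S5 reached at distance 2
Shortest path length = 2

2


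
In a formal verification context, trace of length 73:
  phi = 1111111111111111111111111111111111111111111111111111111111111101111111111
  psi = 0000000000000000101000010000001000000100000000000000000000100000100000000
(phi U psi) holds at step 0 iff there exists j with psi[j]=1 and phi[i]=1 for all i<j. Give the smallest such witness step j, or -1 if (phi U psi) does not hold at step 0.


(phi U psi) at 0: need smallest j with psi[j]=1 and phi[i]=1 for all i in [0,j).
Scan from step 0:
  step 0: phi=1, psi=0 -> continue
  step 1: phi=1, psi=0 -> continue
  step 2: phi=1, psi=0 -> continue
  step 3: phi=1, psi=0 -> continue
  step 16: psi=1 and phi held for [0,16) -> witness found
Witness step = 16

16


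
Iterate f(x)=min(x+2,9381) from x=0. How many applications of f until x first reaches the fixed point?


Step 1: x=0, cap=9381, increment=2
Step 2: x grows by 2 each step until capped at 9381; fixed point is x=9381
Step 3: iterations = ceil(9381/2) = 4691

4691


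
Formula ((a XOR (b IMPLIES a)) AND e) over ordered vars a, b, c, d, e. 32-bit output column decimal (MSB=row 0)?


Formula: ((a XOR (b IMPLIES a)) AND e) over a, b, c, d, e (32 rows)
Evaluate each row (bits = a,b,c,d,e, MSB first):
  row 0 [00000]: ((0 XOR (0 IMPLIES 0)) AND 0) -> 0
  row 1 [00001]: ((0 XOR (0 IMPLIES 0)) AND 1) -> 1
  row 2 [00010]: ((0 XOR (0 IMPLIES 0)) AND 0) -> 0
  row 3 [00011]: ((0 XOR (0 IMPLIES 0)) AND 1) -> 1
  row 4 [00100]: ((0 XOR (0 IMPLIES 0)) AND 0) -> 0
  row 5 [00101]: ((0 XOR (0 IMPLIES 0)) AND 1) -> 1
  row 6 [00110]: ((0 XOR (0 IMPLIES 0)) AND 0) -> 0
  row 7 [00111]: ((0 XOR (0 IMPLIES 0)) AND 1) -> 1
  row 8 [01000]: ((0 XOR (1 IMPLIES 0)) AND 0) -> 0
  row 9 [01001]: ((0 XOR (1 IMPLIES 0)) AND 1) -> 0
  row 10 [01010]: ((0 XOR (1 IMPLIES 0)) AND 0) -> 0
  row 11 [01011]: ((0 XOR (1 IMPLIES 0)) AND 1) -> 0
  row 12 [01100]: ((0 XOR (1 IMPLIES 0)) AND 0) -> 0
  row 13 [01101]: ((0 XOR (1 IMPLIES 0)) AND 1) -> 0
  row 14 [01110]: ((0 XOR (1 IMPLIES 0)) AND 0) -> 0
  row 15 [01111]: ((0 XOR (1 IMPLIES 0)) AND 1) -> 0
  row 16 [10000]: ((1 XOR (0 IMPLIES 1)) AND 0) -> 0
  row 17 [10001]: ((1 XOR (0 IMPLIES 1)) AND 1) -> 0
  row 18 [10010]: ((1 XOR (0 IMPLIES 1)) AND 0) -> 0
  row 19 [10011]: ((1 XOR (0 IMPLIES 1)) AND 1) -> 0
  row 20 [10100]: ((1 XOR (0 IMPLIES 1)) AND 0) -> 0
  row 21 [10101]: ((1 XOR (0 IMPLIES 1)) AND 1) -> 0
  row 22 [10110]: ((1 XOR (0 IMPLIES 1)) AND 0) -> 0
  row 23 [10111]: ((1 XOR (0 IMPLIES 1)) AND 1) -> 0
  row 24 [11000]: ((1 XOR (1 IMPLIES 1)) AND 0) -> 0
  row 25 [11001]: ((1 XOR (1 IMPLIES 1)) AND 1) -> 0
  row 26 [11010]: ((1 XOR (1 IMPLIES 1)) AND 0) -> 0
  row 27 [11011]: ((1 XOR (1 IMPLIES 1)) AND 1) -> 0
  row 28 [11100]: ((1 XOR (1 IMPLIES 1)) AND 0) -> 0
  row 29 [11101]: ((1 XOR (1 IMPLIES 1)) AND 1) -> 0
  row 30 [11110]: ((1 XOR (1 IMPLIES 1)) AND 0) -> 0
  row 31 [11111]: ((1 XOR (1 IMPLIES 1)) AND 1) -> 0
Full result column, 4 rows per line (a,b,c fixed per line; d,e runs 00..11 left to right):
  rows 0-3 [a,b,c=000]: 0101  = hex 5
  rows 4-7 [a,b,c=001]: 0101  = hex 5
  rows 8-11 [a,b,c=010]: 0000  = hex 0
  rows 12-15 [a,b,c=011]: 0000  = hex 0
  rows 16-19 [a,b,c=100]: 0000  = hex 0
  rows 20-23 [a,b,c=101]: 0000  = hex 0
  rows 24-27 [a,b,c=110]: 0000  = hex 0
  rows 28-31 [a,b,c=111]: 0000  = hex 0
Output column (row 0 .. row 31) = 01010101000000000000000000000000
Output column grouped in 4s = 0101 0101 0000 0000 0000 0000 0000 0000 = 0x55000000
Convert to decimal digit by digit (value = value*16 + digit):
  5 -> 5
  5*16 + 5 = 85
  85*16 + 0 = 1360
  1360*16 + 0 = 21760
  21760*16 + 0 = 348160
  348160*16 + 0 = 5570560
  5570560*16 + 0 = 89128960
  89128960*16 + 0 = 1426063360
Decimal = 1426063360

1426063360


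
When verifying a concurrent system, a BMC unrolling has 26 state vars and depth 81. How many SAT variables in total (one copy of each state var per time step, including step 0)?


BMC unrolls to depth k, creating one copy of each state var for steps 0..k.
Step count = 81 + 1 = 82 (steps 0 through 81)
Vars per step = 26
Total = 26 * 82 = 2132

2132


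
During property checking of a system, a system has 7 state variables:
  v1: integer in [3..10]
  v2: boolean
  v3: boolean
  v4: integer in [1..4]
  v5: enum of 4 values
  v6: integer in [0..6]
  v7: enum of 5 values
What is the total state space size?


State space = product of domain sizes of all variables.
Domain sizes:
  v1 (integer in [3..10]): 8
  v2 (boolean): 2
  v3 (boolean): 2
  v4 (integer in [1..4]): 4
  v5 (enum of 4 values): 4
  v6 (integer in [0..6]): 7
  v7 (enum of 5 values): 5
Product = 8 * 2 * 2 * 4 * 4 * 7 * 5 = 17920

17920


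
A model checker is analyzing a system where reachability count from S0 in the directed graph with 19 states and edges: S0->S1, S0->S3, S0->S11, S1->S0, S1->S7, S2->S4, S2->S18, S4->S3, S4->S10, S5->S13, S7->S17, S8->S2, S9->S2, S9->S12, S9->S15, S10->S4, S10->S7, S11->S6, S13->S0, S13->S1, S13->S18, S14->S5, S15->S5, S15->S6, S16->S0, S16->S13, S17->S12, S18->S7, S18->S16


BFS from S0:
  layer 0: {S0}
  layer 1: {S1, S3, S11}
  layer 2: {S6, S7}
  layer 3: {S17}
  layer 4: {S12}
Reachable set: {S0, S1, S3, S6, S7, S11, S12, S17}
Count = 8

8


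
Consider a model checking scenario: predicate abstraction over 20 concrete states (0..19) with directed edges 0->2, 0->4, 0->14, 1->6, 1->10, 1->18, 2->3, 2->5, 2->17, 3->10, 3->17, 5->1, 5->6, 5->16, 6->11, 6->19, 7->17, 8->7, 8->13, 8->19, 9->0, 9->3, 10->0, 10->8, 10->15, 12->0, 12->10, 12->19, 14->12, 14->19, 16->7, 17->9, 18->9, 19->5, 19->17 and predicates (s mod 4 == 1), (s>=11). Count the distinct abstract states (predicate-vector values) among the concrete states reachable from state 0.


BFS from 0:
Concrete reachable: {0, 1, 2, 3, 4, 5, 6, 7, 8, 9, 10, 11, 12, 13, 14, 15, 16, 17, 18, 19}
Abstract via predicates (s mod 4 == 1), (s>=11):
  (0,0) <- {0, 2, 3, 4, 6, 7, 8, 10}
  (0,1) <- {11, 12, 14, 15, 16, 18, 19}
  (1,0) <- {1, 5, 9}
  (1,1) <- {13, 17}
Distinct abstract states = 4

4


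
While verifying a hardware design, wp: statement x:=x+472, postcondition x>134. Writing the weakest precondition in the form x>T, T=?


Formula: wp(x:=E, P) = P[E/x] (substitute E for x in postcondition)
Step 1: Postcondition: x>134
Step 2: Substitute x+472 for x: x+472>134
Step 3: Solve for x: x > 134-472 = -338

-338


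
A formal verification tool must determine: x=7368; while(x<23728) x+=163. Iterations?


Step 1: x goes from 7368 toward 23728 by 163; the body runs while x<23728, so iterations = ceil((bound-start)/step)
Step 2: Distance=16360
Step 3: ceil(16360/163)=101

101


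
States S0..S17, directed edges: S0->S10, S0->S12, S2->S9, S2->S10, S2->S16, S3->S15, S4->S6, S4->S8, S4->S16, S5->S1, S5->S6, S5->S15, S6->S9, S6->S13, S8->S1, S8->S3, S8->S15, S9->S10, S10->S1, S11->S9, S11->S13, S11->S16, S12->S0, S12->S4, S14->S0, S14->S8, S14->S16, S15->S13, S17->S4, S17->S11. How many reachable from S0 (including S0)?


BFS from S0:
  layer 0: {S0}
  layer 1: {S10, S12}
  layer 2: {S1, S4}
  layer 3: {S6, S8, S16}
  layer 4: {S3, S9, S13, S15}
Reachable set: {S0, S1, S3, S4, S6, S8, S9, S10, S12, S13, S15, S16}
Count = 12

12


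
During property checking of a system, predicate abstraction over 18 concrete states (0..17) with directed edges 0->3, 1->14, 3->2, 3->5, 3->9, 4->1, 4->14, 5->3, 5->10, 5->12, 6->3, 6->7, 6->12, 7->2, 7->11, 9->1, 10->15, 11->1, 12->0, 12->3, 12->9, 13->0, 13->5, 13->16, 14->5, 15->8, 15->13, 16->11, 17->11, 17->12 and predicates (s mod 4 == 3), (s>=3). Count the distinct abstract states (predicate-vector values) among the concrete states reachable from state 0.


BFS from 0:
Concrete reachable: {0, 1, 2, 3, 5, 8, 9, 10, 11, 12, 13, 14, 15, 16}
Abstract via predicates (s mod 4 == 3), (s>=3):
  (0,0) <- {0, 1, 2}
  (0,1) <- {5, 8, 9, 10, 12, 13, 14, 16}
  (1,1) <- {3, 11, 15}
Distinct abstract states = 3

3


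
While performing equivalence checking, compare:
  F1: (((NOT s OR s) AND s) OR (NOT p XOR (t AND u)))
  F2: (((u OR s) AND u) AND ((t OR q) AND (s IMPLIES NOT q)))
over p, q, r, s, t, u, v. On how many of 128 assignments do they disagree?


F1 = (((NOT s OR s) AND s) OR (NOT p XOR (t AND u)))
F2 = (((u OR s) AND u) AND ((t OR q) AND (s IMPLIES NOT q)))
Evaluate both on each of 128 rows (bits = p,q,r,s,t,u,v):
  row 0 [0000000]: F1=1 F2=0 (differ) -> 1
  row 1 [0000001]: F1=1 F2=0 (differ) -> 1
  row 2 [0000010]: F1=1 F2=0 (differ) -> 1
  row 3 [0000011]: F1=1 F2=0 (differ) -> 1
  row 4 [0000100]: F1=1 F2=0 (differ) -> 1
  (every remaining row is evaluated the same way; all 128 results are listed next)
Full result column, 8 rows per line (p,q,r,s fixed per line; t,u,v runs 000..111 left to right):
  rows 0-7 [p,q,r,s=0000]: 11111111  (ones: 8)
  rows 8-15 [p,q,r,s=0001]: 11111100  (ones: 6)
  rows 16-23 [p,q,r,s=0010]: 11111111  (ones: 8)
  rows 24-31 [p,q,r,s=0011]: 11111100  (ones: 6)
  rows 32-39 [p,q,r,s=0100]: 11001111  (ones: 6)
  rows 40-47 [p,q,r,s=0101]: 11111111  (ones: 8)
  rows 48-55 [p,q,r,s=0110]: 11001111  (ones: 6)
  rows 56-63 [p,q,r,s=0111]: 11111111  (ones: 8)
  rows 64-71 [p,q,r,s=1000]: 00000000  (ones: 0)
  rows 72-79 [p,q,r,s=1001]: 11111100  (ones: 6)
  rows 80-87 [p,q,r,s=1010]: 00000000  (ones: 0)
  rows 88-95 [p,q,r,s=1011]: 11111100  (ones: 6)
  rows 96-103 [p,q,r,s=1100]: 00110000  (ones: 2)
  rows 104-111 [p,q,r,s=1101]: 11111111  (ones: 8)
  rows 112-119 [p,q,r,s=1110]: 00110000  (ones: 2)
  rows 120-127 [p,q,r,s=1111]: 11111111  (ones: 8)
Disagreements = 8+6+8+6+6+8+6+8+0+6+0+6+2+8+2+8 = 88

88


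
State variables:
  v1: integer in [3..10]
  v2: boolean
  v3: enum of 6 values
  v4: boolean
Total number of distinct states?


State space = product of domain sizes of all variables.
Domain sizes:
  v1 (integer in [3..10]): 8
  v2 (boolean): 2
  v3 (enum of 6 values): 6
  v4 (boolean): 2
Product = 8 * 2 * 6 * 2 = 192

192


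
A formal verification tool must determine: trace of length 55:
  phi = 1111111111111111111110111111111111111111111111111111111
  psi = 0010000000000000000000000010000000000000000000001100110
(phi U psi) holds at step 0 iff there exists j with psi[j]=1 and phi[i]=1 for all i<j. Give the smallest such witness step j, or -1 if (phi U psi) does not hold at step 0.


(phi U psi) at 0: need smallest j with psi[j]=1 and phi[i]=1 for all i in [0,j).
Scan from step 0:
  step 0: phi=1, psi=0 -> continue
  step 1: phi=1, psi=0 -> continue
  step 2: psi=1 and phi held for [0,2) -> witness found
Witness step = 2

2


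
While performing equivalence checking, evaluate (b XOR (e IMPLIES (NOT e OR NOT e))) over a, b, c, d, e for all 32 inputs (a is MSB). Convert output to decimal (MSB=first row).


Formula: (b XOR (e IMPLIES (NOT e OR NOT e))) over a, b, c, d, e (32 rows)
Evaluate each row (bits = a,b,c,d,e, MSB first):
  row 0 [00000]: (0 XOR (0 IMPLIES (NOT 0 OR NOT 0))) -> 1
  row 1 [00001]: (0 XOR (1 IMPLIES (NOT 1 OR NOT 1))) -> 0
  row 2 [00010]: (0 XOR (0 IMPLIES (NOT 0 OR NOT 0))) -> 1
  row 3 [00011]: (0 XOR (1 IMPLIES (NOT 1 OR NOT 1))) -> 0
  row 4 [00100]: (0 XOR (0 IMPLIES (NOT 0 OR NOT 0))) -> 1
  row 5 [00101]: (0 XOR (1 IMPLIES (NOT 1 OR NOT 1))) -> 0
  row 6 [00110]: (0 XOR (0 IMPLIES (NOT 0 OR NOT 0))) -> 1
  row 7 [00111]: (0 XOR (1 IMPLIES (NOT 1 OR NOT 1))) -> 0
  row 8 [01000]: (1 XOR (0 IMPLIES (NOT 0 OR NOT 0))) -> 0
  row 9 [01001]: (1 XOR (1 IMPLIES (NOT 1 OR NOT 1))) -> 1
  row 10 [01010]: (1 XOR (0 IMPLIES (NOT 0 OR NOT 0))) -> 0
  row 11 [01011]: (1 XOR (1 IMPLIES (NOT 1 OR NOT 1))) -> 1
  row 12 [01100]: (1 XOR (0 IMPLIES (NOT 0 OR NOT 0))) -> 0
  row 13 [01101]: (1 XOR (1 IMPLIES (NOT 1 OR NOT 1))) -> 1
  row 14 [01110]: (1 XOR (0 IMPLIES (NOT 0 OR NOT 0))) -> 0
  row 15 [01111]: (1 XOR (1 IMPLIES (NOT 1 OR NOT 1))) -> 1
  row 16 [10000]: (0 XOR (0 IMPLIES (NOT 0 OR NOT 0))) -> 1
  row 17 [10001]: (0 XOR (1 IMPLIES (NOT 1 OR NOT 1))) -> 0
  row 18 [10010]: (0 XOR (0 IMPLIES (NOT 0 OR NOT 0))) -> 1
  row 19 [10011]: (0 XOR (1 IMPLIES (NOT 1 OR NOT 1))) -> 0
  row 20 [10100]: (0 XOR (0 IMPLIES (NOT 0 OR NOT 0))) -> 1
  row 21 [10101]: (0 XOR (1 IMPLIES (NOT 1 OR NOT 1))) -> 0
  row 22 [10110]: (0 XOR (0 IMPLIES (NOT 0 OR NOT 0))) -> 1
  row 23 [10111]: (0 XOR (1 IMPLIES (NOT 1 OR NOT 1))) -> 0
  row 24 [11000]: (1 XOR (0 IMPLIES (NOT 0 OR NOT 0))) -> 0
  row 25 [11001]: (1 XOR (1 IMPLIES (NOT 1 OR NOT 1))) -> 1
  row 26 [11010]: (1 XOR (0 IMPLIES (NOT 0 OR NOT 0))) -> 0
  row 27 [11011]: (1 XOR (1 IMPLIES (NOT 1 OR NOT 1))) -> 1
  row 28 [11100]: (1 XOR (0 IMPLIES (NOT 0 OR NOT 0))) -> 0
  row 29 [11101]: (1 XOR (1 IMPLIES (NOT 1 OR NOT 1))) -> 1
  row 30 [11110]: (1 XOR (0 IMPLIES (NOT 0 OR NOT 0))) -> 0
  row 31 [11111]: (1 XOR (1 IMPLIES (NOT 1 OR NOT 1))) -> 1
Full result column, 4 rows per line (a,b,c fixed per line; d,e runs 00..11 left to right):
  rows 0-3 [a,b,c=000]: 1010  = hex A
  rows 4-7 [a,b,c=001]: 1010  = hex A
  rows 8-11 [a,b,c=010]: 0101  = hex 5
  rows 12-15 [a,b,c=011]: 0101  = hex 5
  rows 16-19 [a,b,c=100]: 1010  = hex A
  rows 20-23 [a,b,c=101]: 1010  = hex A
  rows 24-27 [a,b,c=110]: 0101  = hex 5
  rows 28-31 [a,b,c=111]: 0101  = hex 5
Output column (row 0 .. row 31) = 10101010010101011010101001010101
Output column grouped in 4s = 1010 1010 0101 0101 1010 1010 0101 0101 = 0xAA55AA55
Convert to decimal digit by digit (value = value*16 + digit):
  A -> 10
  10*16 + 10 (A) = 170
  170*16 + 5 = 2725
  2725*16 + 5 = 43605
  43605*16 + 10 (A) = 697690
  697690*16 + 10 (A) = 11163050
  11163050*16 + 5 = 178608805
  178608805*16 + 5 = 2857740885
Decimal = 2857740885

2857740885


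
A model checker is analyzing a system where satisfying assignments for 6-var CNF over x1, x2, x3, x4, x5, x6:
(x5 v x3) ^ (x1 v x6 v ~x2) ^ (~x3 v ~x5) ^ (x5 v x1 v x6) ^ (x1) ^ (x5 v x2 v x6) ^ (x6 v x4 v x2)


CNF with 7 clauses over 6 vars (64 assignments).
An assignment satisfies CNF iff every clause has >=1 true literal.
Check each row (bits = x1,x2,x3,x4,x5,x6; clause T/F shown):
  row 0 [000000]: clauses=FTTFFFF -> 0
  row 1 [000001]: clauses=FTTTFTT -> 0
  row 2 [000010]: clauses=TTTTFTF -> 0
  row 3 [000011]: clauses=TTTTFTT -> 0
  row 4 [000100]: clauses=FTTFFFT -> 0
  (every remaining row is evaluated the same way; all 64 results are listed next)
Full result column, 8 rows per line (x1,x2,x3 fixed per line; x4,x5,x6 runs 000..111 left to right):
  rows 0-7 [x1,x2,x3=000]: 00000000  (ones: 0)
  rows 8-15 [x1,x2,x3=001]: 00000000  (ones: 0)
  rows 16-23 [x1,x2,x3=010]: 00000000  (ones: 0)
  rows 24-31 [x1,x2,x3=011]: 00000000  (ones: 0)
  rows 32-39 [x1,x2,x3=100]: 00010011  (ones: 3)
  rows 40-47 [x1,x2,x3=101]: 01000100  (ones: 2)
  rows 48-55 [x1,x2,x3=110]: 00110011  (ones: 4)
  rows 56-63 [x1,x2,x3=111]: 11001100  (ones: 4)
Satisfying assignments = 0+0+0+0+3+2+4+4 = 13

13


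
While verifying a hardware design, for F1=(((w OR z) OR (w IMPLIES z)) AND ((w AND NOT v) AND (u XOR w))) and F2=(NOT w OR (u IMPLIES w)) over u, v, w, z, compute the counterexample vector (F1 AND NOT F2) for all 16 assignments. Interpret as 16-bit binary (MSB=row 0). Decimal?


F1 = (((w OR z) OR (w IMPLIES z)) AND ((w AND NOT v) AND (u XOR w)))
F2 = (NOT w OR (u IMPLIES w))
Counterexample to F1=>F2 is where F1=1 and F2=0.
Evaluate each row (bits = u,v,w,z, MSB first):
  row 0 [0000]: F1=0 F2=1 -> F1&~F2 -> 0
  row 1 [0001]: F1=0 F2=1 -> F1&~F2 -> 0
  row 2 [0010]: F1=1 F2=1 -> F1&~F2 -> 0
  row 3 [0011]: F1=1 F2=1 -> F1&~F2 -> 0
  row 4 [0100]: F1=0 F2=1 -> F1&~F2 -> 0
  row 5 [0101]: F1=0 F2=1 -> F1&~F2 -> 0
  row 6 [0110]: F1=0 F2=1 -> F1&~F2 -> 0
  row 7 [0111]: F1=0 F2=1 -> F1&~F2 -> 0
  row 8 [1000]: F1=0 F2=1 -> F1&~F2 -> 0
  row 9 [1001]: F1=0 F2=1 -> F1&~F2 -> 0
  row 10 [1010]: F1=0 F2=1 -> F1&~F2 -> 0
  row 11 [1011]: F1=0 F2=1 -> F1&~F2 -> 0
  row 12 [1100]: F1=0 F2=1 -> F1&~F2 -> 0
  row 13 [1101]: F1=0 F2=1 -> F1&~F2 -> 0
  row 14 [1110]: F1=0 F2=1 -> F1&~F2 -> 0
  row 15 [1111]: F1=0 F2=1 -> F1&~F2 -> 0
Full result column, 4 rows per line (u,v fixed per line; w,z runs 00..11 left to right):
  rows 0-3 [u,v=00]: 0000  = hex 0
  rows 4-7 [u,v=01]: 0000  = hex 0
  rows 8-11 [u,v=10]: 0000  = hex 0
  rows 12-15 [u,v=11]: 0000  = hex 0
Counterexample vector (row 0 .. row 15) = 0000000000000000
Output column grouped in 4s = 0000 0000 0000 0000 = 0x0000
Convert to decimal digit by digit (value = value*16 + digit):
  0 -> 0
  0*16 + 0 = 0
  0*16 + 0 = 0
  0*16 + 0 = 0
Decimal = 0

0


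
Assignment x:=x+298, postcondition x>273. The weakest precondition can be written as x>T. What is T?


Formula: wp(x:=E, P) = P[E/x] (substitute E for x in postcondition)
Step 1: Postcondition: x>273
Step 2: Substitute x+298 for x: x+298>273
Step 3: Solve for x: x > 273-298 = -25

-25


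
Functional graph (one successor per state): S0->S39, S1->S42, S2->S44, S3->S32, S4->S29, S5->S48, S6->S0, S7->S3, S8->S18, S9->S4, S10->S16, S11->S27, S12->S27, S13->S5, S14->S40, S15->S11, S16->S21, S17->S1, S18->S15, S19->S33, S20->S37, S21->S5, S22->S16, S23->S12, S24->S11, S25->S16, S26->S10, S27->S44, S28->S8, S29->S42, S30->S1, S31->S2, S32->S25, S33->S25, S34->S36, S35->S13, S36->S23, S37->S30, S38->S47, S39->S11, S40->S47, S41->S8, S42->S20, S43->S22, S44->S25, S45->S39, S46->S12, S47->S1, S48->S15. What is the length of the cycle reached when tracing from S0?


Trace from S0 until a state repeats:
  S0 -> S39 -> S11 -> S27 -> S44 -> S25 -> S16 -> S21 -> S5 -> S48 -> S15 -> S11
S11 first seen at step 2, revisited at step 11.
Cycle length = 11 - 2 = 9

9


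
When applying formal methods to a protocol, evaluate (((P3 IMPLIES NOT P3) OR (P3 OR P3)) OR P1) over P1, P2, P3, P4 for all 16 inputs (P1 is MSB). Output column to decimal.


Formula: (((P3 IMPLIES NOT P3) OR (P3 OR P3)) OR P1) over P1, P2, P3, P4 (16 rows)
Evaluate each row (bits = P1,P2,P3,P4, MSB first):
  row 0 [0000]: (((0 IMPLIES NOT 0) OR (0 OR 0)) OR 0) -> 1
  row 1 [0001]: (((0 IMPLIES NOT 0) OR (0 OR 0)) OR 0) -> 1
  row 2 [0010]: (((1 IMPLIES NOT 1) OR (1 OR 1)) OR 0) -> 1
  row 3 [0011]: (((1 IMPLIES NOT 1) OR (1 OR 1)) OR 0) -> 1
  row 4 [0100]: (((0 IMPLIES NOT 0) OR (0 OR 0)) OR 0) -> 1
  row 5 [0101]: (((0 IMPLIES NOT 0) OR (0 OR 0)) OR 0) -> 1
  row 6 [0110]: (((1 IMPLIES NOT 1) OR (1 OR 1)) OR 0) -> 1
  row 7 [0111]: (((1 IMPLIES NOT 1) OR (1 OR 1)) OR 0) -> 1
  row 8 [1000]: (((0 IMPLIES NOT 0) OR (0 OR 0)) OR 1) -> 1
  row 9 [1001]: (((0 IMPLIES NOT 0) OR (0 OR 0)) OR 1) -> 1
  row 10 [1010]: (((1 IMPLIES NOT 1) OR (1 OR 1)) OR 1) -> 1
  row 11 [1011]: (((1 IMPLIES NOT 1) OR (1 OR 1)) OR 1) -> 1
  row 12 [1100]: (((0 IMPLIES NOT 0) OR (0 OR 0)) OR 1) -> 1
  row 13 [1101]: (((0 IMPLIES NOT 0) OR (0 OR 0)) OR 1) -> 1
  row 14 [1110]: (((1 IMPLIES NOT 1) OR (1 OR 1)) OR 1) -> 1
  row 15 [1111]: (((1 IMPLIES NOT 1) OR (1 OR 1)) OR 1) -> 1
Full result column, 4 rows per line (P1,P2 fixed per line; P3,P4 runs 00..11 left to right):
  rows 0-3 [P1,P2=00]: 1111  = hex F
  rows 4-7 [P1,P2=01]: 1111  = hex F
  rows 8-11 [P1,P2=10]: 1111  = hex F
  rows 12-15 [P1,P2=11]: 1111  = hex F
Output column (row 0 .. row 15) = 1111111111111111
Output column grouped in 4s = 1111 1111 1111 1111 = 0xFFFF
Convert to decimal digit by digit (value = value*16 + digit):
  F -> 15
  15*16 + 15 (F) = 255
  255*16 + 15 (F) = 4095
  4095*16 + 15 (F) = 65535
Decimal = 65535

65535


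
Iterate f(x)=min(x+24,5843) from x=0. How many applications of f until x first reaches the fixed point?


Step 1: x=0, cap=5843, increment=24
Step 2: x grows by 24 each step until capped at 5843; fixed point is x=5843
Step 3: iterations = ceil(5843/24) = 244

244


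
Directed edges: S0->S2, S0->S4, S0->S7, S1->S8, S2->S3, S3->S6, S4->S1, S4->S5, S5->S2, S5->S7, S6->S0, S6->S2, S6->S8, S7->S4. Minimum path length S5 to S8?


BFS layer-by-layer from S5:
  dist 0: {S5}
  dist 1: {S2, S7}
  dist 2: {S3, S4}
  dist 3: {S1, S6}
  dist 4: {S0, S8}
  -> S8 reached at distance 4
Shortest path length = 4

4


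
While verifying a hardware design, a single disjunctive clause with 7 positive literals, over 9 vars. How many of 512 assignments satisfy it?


Step 1: Total=2^9=512
Step 2: Unsat when all 7 false: 2^2=4
Step 3: Sat=512-4=508

508


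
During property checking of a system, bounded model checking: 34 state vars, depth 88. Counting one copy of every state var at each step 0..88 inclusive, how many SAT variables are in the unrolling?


BMC unrolls to depth k, creating one copy of each state var for steps 0..k.
Step count = 88 + 1 = 89 (steps 0 through 88)
Vars per step = 34
Total = 34 * 89 = 3026

3026


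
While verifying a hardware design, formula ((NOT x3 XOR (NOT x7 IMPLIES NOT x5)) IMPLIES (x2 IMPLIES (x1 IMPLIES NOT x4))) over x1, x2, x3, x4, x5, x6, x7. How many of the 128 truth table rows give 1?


Formula: ((NOT x3 XOR (NOT x7 IMPLIES NOT x5)) IMPLIES (x2 IMPLIES (x1 IMPLIES NOT x4))) over 7 vars (128 rows)
Evaluate each row (x1, x2, x3, x4, x5, x6, x7 as bits, MSB first):
  row 0 [0000000]: ((NOT 0 XOR (NOT 0 IMPLIES NOT 0)) IMPLIES (0 IMPLIES (0 IMPLIES NOT 0))) -> 1
  row 1 [0000001]: ((NOT 0 XOR (NOT 1 IMPLIES NOT 0)) IMPLIES (0 IMPLIES (0 IMPLIES NOT 0))) -> 1
  row 2 [0000010]: ((NOT 0 XOR (NOT 0 IMPLIES NOT 0)) IMPLIES (0 IMPLIES (0 IMPLIES NOT 0))) -> 1
  row 3 [0000011]: ((NOT 0 XOR (NOT 1 IMPLIES NOT 0)) IMPLIES (0 IMPLIES (0 IMPLIES NOT 0))) -> 1
  row 4 [0000100]: ((NOT 0 XOR (NOT 0 IMPLIES NOT 1)) IMPLIES (0 IMPLIES (0 IMPLIES NOT 0))) -> 1
  (every remaining row is evaluated the same way; all 128 results are listed next)
Full result column, 8 rows per line (x1,x2,x3,x4 fixed per line; x5,x6,x7 runs 000..111 left to right):
  rows 0-7 [x1,x2,x3,x4=0000]: 11111111  (ones: 8)
  rows 8-15 [x1,x2,x3,x4=0001]: 11111111  (ones: 8)
  rows 16-23 [x1,x2,x3,x4=0010]: 11111111  (ones: 8)
  rows 24-31 [x1,x2,x3,x4=0011]: 11111111  (ones: 8)
  rows 32-39 [x1,x2,x3,x4=0100]: 11111111  (ones: 8)
  rows 40-47 [x1,x2,x3,x4=0101]: 11111111  (ones: 8)
  rows 48-55 [x1,x2,x3,x4=0110]: 11111111  (ones: 8)
  rows 56-63 [x1,x2,x3,x4=0111]: 11111111  (ones: 8)
  rows 64-71 [x1,x2,x3,x4=1000]: 11111111  (ones: 8)
  rows 72-79 [x1,x2,x3,x4=1001]: 11111111  (ones: 8)
  rows 80-87 [x1,x2,x3,x4=1010]: 11111111  (ones: 8)
  rows 88-95 [x1,x2,x3,x4=1011]: 11111111  (ones: 8)
  rows 96-103 [x1,x2,x3,x4=1100]: 11111111  (ones: 8)
  rows 104-111 [x1,x2,x3,x4=1101]: 11110101  (ones: 6)
  rows 112-119 [x1,x2,x3,x4=1110]: 11111111  (ones: 8)
  rows 120-127 [x1,x2,x3,x4=1111]: 00001010  (ones: 2)
Count of 1-rows = 8+8+8+8+8+8+8+8+8+8+8+8+8+6+8+2 = 120

120


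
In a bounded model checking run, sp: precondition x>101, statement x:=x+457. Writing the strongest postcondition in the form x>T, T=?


Formula: sp(P, x:=E) = exists old_x. (x = E[old_x/x]) AND P[old_x/x] (old_x is the value of x before the assignment; eliminate old_x by solving x = E[old_x/x] for old_x)
Step 1: Precondition P: x>101, i.e. old_x > 101
Step 2: Assignment gives x = old_x + 457, so old_x = x - 457
Step 3: Substitute into P: x - 457 > 101
Step 4: Simplify: x > 101+457 = 558

558


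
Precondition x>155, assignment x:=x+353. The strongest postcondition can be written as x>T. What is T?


Formula: sp(P, x:=E) = exists old_x. (x = E[old_x/x]) AND P[old_x/x] (old_x is the value of x before the assignment; eliminate old_x by solving x = E[old_x/x] for old_x)
Step 1: Precondition P: x>155, i.e. old_x > 155
Step 2: Assignment gives x = old_x + 353, so old_x = x - 353
Step 3: Substitute into P: x - 353 > 155
Step 4: Simplify: x > 155+353 = 508

508


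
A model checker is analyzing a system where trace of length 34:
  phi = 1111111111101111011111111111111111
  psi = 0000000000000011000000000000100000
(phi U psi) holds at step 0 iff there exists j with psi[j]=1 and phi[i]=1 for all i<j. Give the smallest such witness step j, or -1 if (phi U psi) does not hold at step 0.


(phi U psi) at 0: need smallest j with psi[j]=1 and phi[i]=1 for all i in [0,j).
Scan from step 0:
  step 0: phi=1, psi=0 -> continue
  step 1: phi=1, psi=0 -> continue
  step 2: phi=1, psi=0 -> continue
  step 3: phi=1, psi=0 -> continue
  step 11: phi=0 -> phi-prefix broken from here
  step 14: psi=1 but phi already failed -> not a witness
  step 15: psi=1 but phi already failed -> not a witness
  step 28: psi=1 but phi already failed -> not a witness
  end of trace: no witness -> -1
Witness step = -1

-1


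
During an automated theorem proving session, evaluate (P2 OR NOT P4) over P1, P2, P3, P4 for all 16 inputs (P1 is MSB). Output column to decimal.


Formula: (P2 OR NOT P4) over P1, P2, P3, P4 (16 rows)
Evaluate each row (bits = P1,P2,P3,P4, MSB first):
  row 0 [0000]: (0 OR NOT 0) -> 1
  row 1 [0001]: (0 OR NOT 1) -> 0
  row 2 [0010]: (0 OR NOT 0) -> 1
  row 3 [0011]: (0 OR NOT 1) -> 0
  row 4 [0100]: (1 OR NOT 0) -> 1
  row 5 [0101]: (1 OR NOT 1) -> 1
  row 6 [0110]: (1 OR NOT 0) -> 1
  row 7 [0111]: (1 OR NOT 1) -> 1
  row 8 [1000]: (0 OR NOT 0) -> 1
  row 9 [1001]: (0 OR NOT 1) -> 0
  row 10 [1010]: (0 OR NOT 0) -> 1
  row 11 [1011]: (0 OR NOT 1) -> 0
  row 12 [1100]: (1 OR NOT 0) -> 1
  row 13 [1101]: (1 OR NOT 1) -> 1
  row 14 [1110]: (1 OR NOT 0) -> 1
  row 15 [1111]: (1 OR NOT 1) -> 1
Full result column, 4 rows per line (P1,P2 fixed per line; P3,P4 runs 00..11 left to right):
  rows 0-3 [P1,P2=00]: 1010  = hex A
  rows 4-7 [P1,P2=01]: 1111  = hex F
  rows 8-11 [P1,P2=10]: 1010  = hex A
  rows 12-15 [P1,P2=11]: 1111  = hex F
Output column (row 0 .. row 15) = 1010111110101111
Output column grouped in 4s = 1010 1111 1010 1111 = 0xAFAF
Convert to decimal digit by digit (value = value*16 + digit):
  A -> 10
  10*16 + 15 (F) = 175
  175*16 + 10 (A) = 2810
  2810*16 + 15 (F) = 44975
Decimal = 44975

44975


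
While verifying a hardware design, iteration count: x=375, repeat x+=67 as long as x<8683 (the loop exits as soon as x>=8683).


Step 1: x goes from 375 toward 8683 by 67; the body runs while x<8683, so iterations = ceil((bound-start)/step)
Step 2: Distance=8308
Step 3: ceil(8308/67)=124

124


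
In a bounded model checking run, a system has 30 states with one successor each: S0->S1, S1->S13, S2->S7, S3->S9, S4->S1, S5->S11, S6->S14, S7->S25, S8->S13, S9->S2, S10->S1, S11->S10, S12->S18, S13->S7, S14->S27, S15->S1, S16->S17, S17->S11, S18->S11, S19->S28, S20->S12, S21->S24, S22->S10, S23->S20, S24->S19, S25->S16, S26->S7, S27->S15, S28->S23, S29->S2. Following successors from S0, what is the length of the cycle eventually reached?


Trace from S0 until a state repeats:
  S0 -> S1 -> S13 -> S7 -> S25 -> S16 -> S17 -> S11 -> S10 -> S1
S1 first seen at step 1, revisited at step 9.
Cycle length = 9 - 1 = 8

8


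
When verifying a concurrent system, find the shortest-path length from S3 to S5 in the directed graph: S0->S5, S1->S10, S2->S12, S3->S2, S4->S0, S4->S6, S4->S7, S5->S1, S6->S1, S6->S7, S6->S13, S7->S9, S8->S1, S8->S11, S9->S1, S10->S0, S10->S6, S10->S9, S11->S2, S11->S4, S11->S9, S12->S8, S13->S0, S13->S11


BFS layer-by-layer from S3:
  dist 0: {S3}
  dist 1: {S2}
  dist 2: {S12}
  dist 3: {S8}
  dist 4: {S1, S11}
  dist 5: {S4, S9, S10}
  dist 6: {S0, S6, S7}
  dist 7: {S5, S13}
  -> S5 reached at distance 7
Shortest path length = 7

7


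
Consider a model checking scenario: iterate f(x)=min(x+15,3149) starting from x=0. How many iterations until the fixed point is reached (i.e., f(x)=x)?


Step 1: x=0, cap=3149, increment=15
Step 2: x grows by 15 each step until capped at 3149; fixed point is x=3149
Step 3: iterations = ceil(3149/15) = 210

210


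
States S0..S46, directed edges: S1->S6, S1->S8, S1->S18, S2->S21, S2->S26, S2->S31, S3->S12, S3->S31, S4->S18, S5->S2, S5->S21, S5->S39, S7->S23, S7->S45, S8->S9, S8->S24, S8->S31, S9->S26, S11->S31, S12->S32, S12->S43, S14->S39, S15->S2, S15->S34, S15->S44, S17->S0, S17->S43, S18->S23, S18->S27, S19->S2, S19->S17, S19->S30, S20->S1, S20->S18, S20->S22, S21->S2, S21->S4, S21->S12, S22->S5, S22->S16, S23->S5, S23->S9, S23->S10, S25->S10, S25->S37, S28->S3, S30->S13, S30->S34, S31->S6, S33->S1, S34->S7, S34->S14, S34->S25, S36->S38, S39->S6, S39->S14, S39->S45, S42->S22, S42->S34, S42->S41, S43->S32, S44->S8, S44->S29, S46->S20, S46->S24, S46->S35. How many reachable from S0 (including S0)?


BFS from S0:
  layer 0: {S0}
Reachable set: {S0}
Count = 1

1


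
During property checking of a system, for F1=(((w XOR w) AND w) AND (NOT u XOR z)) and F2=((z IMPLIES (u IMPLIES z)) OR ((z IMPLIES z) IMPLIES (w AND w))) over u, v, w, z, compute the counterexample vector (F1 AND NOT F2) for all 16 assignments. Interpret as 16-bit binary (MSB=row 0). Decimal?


F1 = (((w XOR w) AND w) AND (NOT u XOR z))
F2 = ((z IMPLIES (u IMPLIES z)) OR ((z IMPLIES z) IMPLIES (w AND w)))
Counterexample to F1=>F2 is where F1=1 and F2=0.
Evaluate each row (bits = u,v,w,z, MSB first):
  row 0 [0000]: F1=0 F2=1 -> F1&~F2 -> 0
  row 1 [0001]: F1=0 F2=1 -> F1&~F2 -> 0
  row 2 [0010]: F1=0 F2=1 -> F1&~F2 -> 0
  row 3 [0011]: F1=0 F2=1 -> F1&~F2 -> 0
  row 4 [0100]: F1=0 F2=1 -> F1&~F2 -> 0
  row 5 [0101]: F1=0 F2=1 -> F1&~F2 -> 0
  row 6 [0110]: F1=0 F2=1 -> F1&~F2 -> 0
  row 7 [0111]: F1=0 F2=1 -> F1&~F2 -> 0
  row 8 [1000]: F1=0 F2=1 -> F1&~F2 -> 0
  row 9 [1001]: F1=0 F2=1 -> F1&~F2 -> 0
  row 10 [1010]: F1=0 F2=1 -> F1&~F2 -> 0
  row 11 [1011]: F1=0 F2=1 -> F1&~F2 -> 0
  row 12 [1100]: F1=0 F2=1 -> F1&~F2 -> 0
  row 13 [1101]: F1=0 F2=1 -> F1&~F2 -> 0
  row 14 [1110]: F1=0 F2=1 -> F1&~F2 -> 0
  row 15 [1111]: F1=0 F2=1 -> F1&~F2 -> 0
Full result column, 4 rows per line (u,v fixed per line; w,z runs 00..11 left to right):
  rows 0-3 [u,v=00]: 0000  = hex 0
  rows 4-7 [u,v=01]: 0000  = hex 0
  rows 8-11 [u,v=10]: 0000  = hex 0
  rows 12-15 [u,v=11]: 0000  = hex 0
Counterexample vector (row 0 .. row 15) = 0000000000000000
Output column grouped in 4s = 0000 0000 0000 0000 = 0x0000
Convert to decimal digit by digit (value = value*16 + digit):
  0 -> 0
  0*16 + 0 = 0
  0*16 + 0 = 0
  0*16 + 0 = 0
Decimal = 0

0


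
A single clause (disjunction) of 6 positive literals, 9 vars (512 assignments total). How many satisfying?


Step 1: Total=2^9=512
Step 2: Unsat when all 6 false: 2^3=8
Step 3: Sat=512-8=504

504


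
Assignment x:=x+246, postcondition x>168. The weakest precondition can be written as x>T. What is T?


Formula: wp(x:=E, P) = P[E/x] (substitute E for x in postcondition)
Step 1: Postcondition: x>168
Step 2: Substitute x+246 for x: x+246>168
Step 3: Solve for x: x > 168-246 = -78

-78


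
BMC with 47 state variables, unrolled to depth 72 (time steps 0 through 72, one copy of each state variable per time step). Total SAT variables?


BMC unrolls to depth k, creating one copy of each state var for steps 0..k.
Step count = 72 + 1 = 73 (steps 0 through 72)
Vars per step = 47
Total = 47 * 73 = 3431

3431


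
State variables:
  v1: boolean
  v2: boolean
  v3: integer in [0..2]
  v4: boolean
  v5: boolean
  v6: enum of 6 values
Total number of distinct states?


State space = product of domain sizes of all variables.
Domain sizes:
  v1 (boolean): 2
  v2 (boolean): 2
  v3 (integer in [0..2]): 3
  v4 (boolean): 2
  v5 (boolean): 2
  v6 (enum of 6 values): 6
Product = 2 * 2 * 3 * 2 * 2 * 6 = 288

288


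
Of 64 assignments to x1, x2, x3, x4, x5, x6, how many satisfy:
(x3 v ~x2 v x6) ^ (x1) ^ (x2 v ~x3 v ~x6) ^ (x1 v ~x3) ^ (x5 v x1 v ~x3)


CNF with 5 clauses over 6 vars (64 assignments).
An assignment satisfies CNF iff every clause has >=1 true literal.
Check each row (bits = x1,x2,x3,x4,x5,x6; clause T/F shown):
  row 0 [000000]: clauses=TFTTT -> 0
  row 1 [000001]: clauses=TFTTT -> 0
  row 2 [000010]: clauses=TFTTT -> 0
  row 3 [000011]: clauses=TFTTT -> 0
  row 4 [000100]: clauses=TFTTT -> 0
  (every remaining row is evaluated the same way; all 64 results are listed next)
Full result column, 8 rows per line (x1,x2,x3 fixed per line; x4,x5,x6 runs 000..111 left to right):
  rows 0-7 [x1,x2,x3=000]: 00000000  (ones: 0)
  rows 8-15 [x1,x2,x3=001]: 00000000  (ones: 0)
  rows 16-23 [x1,x2,x3=010]: 00000000  (ones: 0)
  rows 24-31 [x1,x2,x3=011]: 00000000  (ones: 0)
  rows 32-39 [x1,x2,x3=100]: 11111111  (ones: 8)
  rows 40-47 [x1,x2,x3=101]: 10101010  (ones: 4)
  rows 48-55 [x1,x2,x3=110]: 01010101  (ones: 4)
  rows 56-63 [x1,x2,x3=111]: 11111111  (ones: 8)
Satisfying assignments = 0+0+0+0+8+4+4+8 = 24

24


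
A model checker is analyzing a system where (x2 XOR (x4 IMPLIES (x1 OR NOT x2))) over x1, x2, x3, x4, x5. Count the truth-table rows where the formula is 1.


Formula: (x2 XOR (x4 IMPLIES (x1 OR NOT x2))) over 5 vars (32 rows)
Evaluate each row (x1, x2, x3, x4, x5 as bits, MSB first):
  row 0 [00000]: (0 XOR (0 IMPLIES (0 OR NOT 0))) -> 1
  row 1 [00001]: (0 XOR (0 IMPLIES (0 OR NOT 0))) -> 1
  row 2 [00010]: (0 XOR (1 IMPLIES (0 OR NOT 0))) -> 1
  row 3 [00011]: (0 XOR (1 IMPLIES (0 OR NOT 0))) -> 1
  row 4 [00100]: (0 XOR (0 IMPLIES (0 OR NOT 0))) -> 1
  row 5 [00101]: (0 XOR (0 IMPLIES (0 OR NOT 0))) -> 1
  row 6 [00110]: (0 XOR (1 IMPLIES (0 OR NOT 0))) -> 1
  row 7 [00111]: (0 XOR (1 IMPLIES (0 OR NOT 0))) -> 1
  row 8 [01000]: (1 XOR (0 IMPLIES (0 OR NOT 1))) -> 0
  row 9 [01001]: (1 XOR (0 IMPLIES (0 OR NOT 1))) -> 0
  row 10 [01010]: (1 XOR (1 IMPLIES (0 OR NOT 1))) -> 1
  row 11 [01011]: (1 XOR (1 IMPLIES (0 OR NOT 1))) -> 1
  row 12 [01100]: (1 XOR (0 IMPLIES (0 OR NOT 1))) -> 0
  row 13 [01101]: (1 XOR (0 IMPLIES (0 OR NOT 1))) -> 0
  row 14 [01110]: (1 XOR (1 IMPLIES (0 OR NOT 1))) -> 1
  row 15 [01111]: (1 XOR (1 IMPLIES (0 OR NOT 1))) -> 1
  row 16 [10000]: (0 XOR (0 IMPLIES (1 OR NOT 0))) -> 1
  row 17 [10001]: (0 XOR (0 IMPLIES (1 OR NOT 0))) -> 1
  row 18 [10010]: (0 XOR (1 IMPLIES (1 OR NOT 0))) -> 1
  row 19 [10011]: (0 XOR (1 IMPLIES (1 OR NOT 0))) -> 1
  row 20 [10100]: (0 XOR (0 IMPLIES (1 OR NOT 0))) -> 1
  row 21 [10101]: (0 XOR (0 IMPLIES (1 OR NOT 0))) -> 1
  row 22 [10110]: (0 XOR (1 IMPLIES (1 OR NOT 0))) -> 1
  row 23 [10111]: (0 XOR (1 IMPLIES (1 OR NOT 0))) -> 1
  row 24 [11000]: (1 XOR (0 IMPLIES (1 OR NOT 1))) -> 0
  row 25 [11001]: (1 XOR (0 IMPLIES (1 OR NOT 1))) -> 0
  row 26 [11010]: (1 XOR (1 IMPLIES (1 OR NOT 1))) -> 0
  row 27 [11011]: (1 XOR (1 IMPLIES (1 OR NOT 1))) -> 0
  row 28 [11100]: (1 XOR (0 IMPLIES (1 OR NOT 1))) -> 0
  row 29 [11101]: (1 XOR (0 IMPLIES (1 OR NOT 1))) -> 0
  row 30 [11110]: (1 XOR (1 IMPLIES (1 OR NOT 1))) -> 0
  row 31 [11111]: (1 XOR (1 IMPLIES (1 OR NOT 1))) -> 0
Full result column, 8 rows per line (x1,x2 fixed per line; x3,x4,x5 runs 000..111 left to right):
  rows 0-7 [x1,x2=00]: 11111111  (ones: 8)
  rows 8-15 [x1,x2=01]: 00110011  (ones: 4)
  rows 16-23 [x1,x2=10]: 11111111  (ones: 8)
  rows 24-31 [x1,x2=11]: 00000000  (ones: 0)
Count of 1-rows = 8+4+8+0 = 20

20


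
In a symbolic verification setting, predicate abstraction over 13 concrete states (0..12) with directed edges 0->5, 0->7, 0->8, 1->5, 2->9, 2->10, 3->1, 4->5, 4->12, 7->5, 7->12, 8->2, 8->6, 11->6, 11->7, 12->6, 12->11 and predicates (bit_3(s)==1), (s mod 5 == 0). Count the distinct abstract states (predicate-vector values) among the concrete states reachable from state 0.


BFS from 0:
Concrete reachable: {0, 2, 5, 6, 7, 8, 9, 10, 11, 12}
Abstract via predicates (bit_3(s)==1), (s mod 5 == 0):
  (0,0) <- {2, 6, 7}
  (0,1) <- {0, 5}
  (1,0) <- {8, 9, 11, 12}
  (1,1) <- {10}
Distinct abstract states = 4

4


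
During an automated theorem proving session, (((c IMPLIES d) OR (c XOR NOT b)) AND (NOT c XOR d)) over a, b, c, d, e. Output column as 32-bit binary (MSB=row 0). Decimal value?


Formula: (((c IMPLIES d) OR (c XOR NOT b)) AND (NOT c XOR d)) over a, b, c, d, e (32 rows)
Evaluate each row (bits = a,b,c,d,e, MSB first):
  row 0 [00000]: (((0 IMPLIES 0) OR (0 XOR NOT 0)) AND (NOT 0 XOR 0)) -> 1
  row 1 [00001]: (((0 IMPLIES 0) OR (0 XOR NOT 0)) AND (NOT 0 XOR 0)) -> 1
  row 2 [00010]: (((0 IMPLIES 1) OR (0 XOR NOT 0)) AND (NOT 0 XOR 1)) -> 0
  row 3 [00011]: (((0 IMPLIES 1) OR (0 XOR NOT 0)) AND (NOT 0 XOR 1)) -> 0
  row 4 [00100]: (((1 IMPLIES 0) OR (1 XOR NOT 0)) AND (NOT 1 XOR 0)) -> 0
  row 5 [00101]: (((1 IMPLIES 0) OR (1 XOR NOT 0)) AND (NOT 1 XOR 0)) -> 0
  row 6 [00110]: (((1 IMPLIES 1) OR (1 XOR NOT 0)) AND (NOT 1 XOR 1)) -> 1
  row 7 [00111]: (((1 IMPLIES 1) OR (1 XOR NOT 0)) AND (NOT 1 XOR 1)) -> 1
  row 8 [01000]: (((0 IMPLIES 0) OR (0 XOR NOT 1)) AND (NOT 0 XOR 0)) -> 1
  row 9 [01001]: (((0 IMPLIES 0) OR (0 XOR NOT 1)) AND (NOT 0 XOR 0)) -> 1
  row 10 [01010]: (((0 IMPLIES 1) OR (0 XOR NOT 1)) AND (NOT 0 XOR 1)) -> 0
  row 11 [01011]: (((0 IMPLIES 1) OR (0 XOR NOT 1)) AND (NOT 0 XOR 1)) -> 0
  row 12 [01100]: (((1 IMPLIES 0) OR (1 XOR NOT 1)) AND (NOT 1 XOR 0)) -> 0
  row 13 [01101]: (((1 IMPLIES 0) OR (1 XOR NOT 1)) AND (NOT 1 XOR 0)) -> 0
  row 14 [01110]: (((1 IMPLIES 1) OR (1 XOR NOT 1)) AND (NOT 1 XOR 1)) -> 1
  row 15 [01111]: (((1 IMPLIES 1) OR (1 XOR NOT 1)) AND (NOT 1 XOR 1)) -> 1
  row 16 [10000]: (((0 IMPLIES 0) OR (0 XOR NOT 0)) AND (NOT 0 XOR 0)) -> 1
  row 17 [10001]: (((0 IMPLIES 0) OR (0 XOR NOT 0)) AND (NOT 0 XOR 0)) -> 1
  row 18 [10010]: (((0 IMPLIES 1) OR (0 XOR NOT 0)) AND (NOT 0 XOR 1)) -> 0
  row 19 [10011]: (((0 IMPLIES 1) OR (0 XOR NOT 0)) AND (NOT 0 XOR 1)) -> 0
  row 20 [10100]: (((1 IMPLIES 0) OR (1 XOR NOT 0)) AND (NOT 1 XOR 0)) -> 0
  row 21 [10101]: (((1 IMPLIES 0) OR (1 XOR NOT 0)) AND (NOT 1 XOR 0)) -> 0
  row 22 [10110]: (((1 IMPLIES 1) OR (1 XOR NOT 0)) AND (NOT 1 XOR 1)) -> 1
  row 23 [10111]: (((1 IMPLIES 1) OR (1 XOR NOT 0)) AND (NOT 1 XOR 1)) -> 1
  row 24 [11000]: (((0 IMPLIES 0) OR (0 XOR NOT 1)) AND (NOT 0 XOR 0)) -> 1
  row 25 [11001]: (((0 IMPLIES 0) OR (0 XOR NOT 1)) AND (NOT 0 XOR 0)) -> 1
  row 26 [11010]: (((0 IMPLIES 1) OR (0 XOR NOT 1)) AND (NOT 0 XOR 1)) -> 0
  row 27 [11011]: (((0 IMPLIES 1) OR (0 XOR NOT 1)) AND (NOT 0 XOR 1)) -> 0
  row 28 [11100]: (((1 IMPLIES 0) OR (1 XOR NOT 1)) AND (NOT 1 XOR 0)) -> 0
  row 29 [11101]: (((1 IMPLIES 0) OR (1 XOR NOT 1)) AND (NOT 1 XOR 0)) -> 0
  row 30 [11110]: (((1 IMPLIES 1) OR (1 XOR NOT 1)) AND (NOT 1 XOR 1)) -> 1
  row 31 [11111]: (((1 IMPLIES 1) OR (1 XOR NOT 1)) AND (NOT 1 XOR 1)) -> 1
Full result column, 4 rows per line (a,b,c fixed per line; d,e runs 00..11 left to right):
  rows 0-3 [a,b,c=000]: 1100  = hex C
  rows 4-7 [a,b,c=001]: 0011  = hex 3
  rows 8-11 [a,b,c=010]: 1100  = hex C
  rows 12-15 [a,b,c=011]: 0011  = hex 3
  rows 16-19 [a,b,c=100]: 1100  = hex C
  rows 20-23 [a,b,c=101]: 0011  = hex 3
  rows 24-27 [a,b,c=110]: 1100  = hex C
  rows 28-31 [a,b,c=111]: 0011  = hex 3
Output column (row 0 .. row 31) = 11000011110000111100001111000011
Output column grouped in 4s = 1100 0011 1100 0011 1100 0011 1100 0011 = 0xC3C3C3C3
Convert to decimal digit by digit (value = value*16 + digit):
  C -> 12
  12*16 + 3 = 195
  195*16 + 12 (C) = 3132
  3132*16 + 3 = 50115
  50115*16 + 12 (C) = 801852
  801852*16 + 3 = 12829635
  12829635*16 + 12 (C) = 205274172
  205274172*16 + 3 = 3284386755
Decimal = 3284386755

3284386755
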